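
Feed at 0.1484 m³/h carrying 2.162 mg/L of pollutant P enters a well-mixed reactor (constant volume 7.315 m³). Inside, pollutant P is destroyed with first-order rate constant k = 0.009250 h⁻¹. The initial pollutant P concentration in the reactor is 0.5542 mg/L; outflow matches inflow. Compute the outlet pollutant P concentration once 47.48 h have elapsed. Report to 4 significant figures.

1.256 mg/L

Accumulation = in − out − consumed: V dC/dt = Q C_in − Q C − k V C.
dC/dt = (Q/V) C_in − (Q/V + k) C; effective rate a = Q/V + k = 0.0202871 + 0.009250 = 0.0295371 h⁻¹.
C_ss = Q C_in/(Q + kV) = 1.48494 mg/L; C(t) = C_ss + (C₀ − C_ss) e^(−a t).
C(47.48) = 1.48494 + (-0.930736)·e^(−0.0295371·47.48) = 1.48494 + (-0.930736)·0.246001 = 1.25597 mg/L.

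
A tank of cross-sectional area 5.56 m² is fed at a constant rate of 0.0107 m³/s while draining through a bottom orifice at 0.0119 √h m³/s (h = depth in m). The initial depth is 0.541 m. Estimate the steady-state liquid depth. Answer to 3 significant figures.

0.808 m

Volume balance on the tank: A dh/dt = Q_in − 0.0119 √h. At steady state dh/dt = 0:
Q_in = 0.0119 √h_ss ⇒ √h_ss = 0.0107/0.0119 = 0.89916.
h_ss = 0.89916² = 0.80849 m. (Since h₀ = 0.541 m < h_ss, the level will rise toward this value.)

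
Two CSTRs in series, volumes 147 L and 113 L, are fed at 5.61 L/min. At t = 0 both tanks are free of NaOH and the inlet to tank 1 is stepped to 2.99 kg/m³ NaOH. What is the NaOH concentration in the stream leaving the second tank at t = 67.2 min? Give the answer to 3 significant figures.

2.35 kg/m³

Each tank obeys Vᵢ dCᵢ/dt = Q(Cᵢ₋₁ − Cᵢ), so τᵢ = Vᵢ/Q.
τ₁ = 147/5.61 = 26.203 min; τ₂ = 113/5.61 = 20.143 min.
Solving the cascade with C₁(0)=C₂(0)=0 gives C₂(t) = C_in[1 − (τ₁ e^(−t/τ₁) − τ₂ e^(−t/τ₂))/(τ₁ − τ₂)].
At t = 67.2: e^(−t/τ₁) = 0.076952, e^(−t/τ₂) = 0.035571.
C₂ = 2.99·[1 − (26.203·0.076952 − 20.143·0.035571)/(6.0606)] = 2.99·0.78552 = 2.3487 kg/m³.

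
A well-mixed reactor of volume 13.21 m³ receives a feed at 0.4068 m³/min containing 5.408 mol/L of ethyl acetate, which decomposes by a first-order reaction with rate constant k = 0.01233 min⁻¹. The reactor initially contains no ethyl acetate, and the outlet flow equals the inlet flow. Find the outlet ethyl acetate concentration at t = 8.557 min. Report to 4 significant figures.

V dC/dt = Q(C_in − C) − k V C.
dC/dt = (Q/V) C_in − (Q/V + k) C; effective rate a = Q/V + k = 0.0307949 + 0.01233 = 0.0431249 min⁻¹.
C_ss = Q C_in/(Q + kV) = 3.86178 mol/L; C(t) = C_ss + (C₀ − C_ss) e^(−a t).
C(8.557) = 3.86178 + (-3.86178)·e^(−0.0431249·8.557) = 3.86178 + (-3.86178)·0.691412 = 1.19170 mol/L.

1.192 mol/L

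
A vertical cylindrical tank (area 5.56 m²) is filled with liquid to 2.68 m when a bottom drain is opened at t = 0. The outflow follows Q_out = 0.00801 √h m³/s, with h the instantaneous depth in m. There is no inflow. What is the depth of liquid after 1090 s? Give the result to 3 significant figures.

0.726 m

A dh/dt = −Q_out = −0.00801 √h.
∫ h^(−1/2) dh = −(0.00801/A) ∫ dt, giving 2√h = 2√h₀ − (0.00801/A) t.
√h = √2.68 − 0.00801·1090/(2·5.56) = 1.6371 − 0.78515 = 0.85192.
h = 0.85192² = 0.72576 m.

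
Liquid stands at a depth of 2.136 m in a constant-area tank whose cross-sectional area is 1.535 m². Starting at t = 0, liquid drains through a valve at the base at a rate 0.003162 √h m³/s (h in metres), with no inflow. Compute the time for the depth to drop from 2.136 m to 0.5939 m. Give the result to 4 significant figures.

670.8 s

Mass balance (ρ constant): A dh/dt = −0.003162 √h.
This is separable: 2 d(√h)/dt = −0.003162/A, so √h = √h₀ − (0.003162/(2A)) t.
t = 2A(√h₀ − √h)/0.003162 = 2·1.535·(√2.136 − √0.5939)/0.003162
  = 3.07000 × (1.46151 − 0.770649) / 0.003162 = 670.756 s.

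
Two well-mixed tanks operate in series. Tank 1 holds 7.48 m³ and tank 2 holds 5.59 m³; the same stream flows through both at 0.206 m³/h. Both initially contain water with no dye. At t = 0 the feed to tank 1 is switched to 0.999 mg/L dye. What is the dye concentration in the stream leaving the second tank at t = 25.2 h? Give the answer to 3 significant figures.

Each tank obeys Vᵢ dCᵢ/dt = Q(Cᵢ₋₁ − Cᵢ), so τᵢ = Vᵢ/Q.
τ₁ = 7.48/0.206 = 36.311 h; τ₂ = 5.59/0.206 = 27.136 h.
Tank 1: C₁ = C_in(1 − e^(−t/τ₁)). Tank 2 (τ₁ ≠ τ₂): C₂ = C_in[1 − (τ₁ e^(−t/τ₁) − τ₂ e^(−t/τ₂))/(τ₁ − τ₂)].
At t = 25.2: e^(−t/τ₁) = 0.49957, e^(−t/τ₂) = 0.39508.
C₂ = 0.999·[1 − (36.311·0.49957 − 27.136·0.39508)/(9.1748)] = 0.999·0.19140 = 0.19121 mg/L.

0.191 mg/L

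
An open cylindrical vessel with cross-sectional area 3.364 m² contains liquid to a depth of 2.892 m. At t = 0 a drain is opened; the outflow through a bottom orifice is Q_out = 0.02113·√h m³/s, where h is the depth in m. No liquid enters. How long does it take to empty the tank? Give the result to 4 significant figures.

A dh/dt = −Q_out = −0.02113 √h.
Separate and integrate: 2(√h − √h₀) = −(0.02113/A) t.
Set h = 0: 2√h₀ = (0.02113/A) t_empty ⇒ t_empty = 2A√h₀/0.02113.
t_empty = 2·3.364·√2.892/0.02113 = 6.72800·1.70059/0.02113 = 541.484 s.

541.5 s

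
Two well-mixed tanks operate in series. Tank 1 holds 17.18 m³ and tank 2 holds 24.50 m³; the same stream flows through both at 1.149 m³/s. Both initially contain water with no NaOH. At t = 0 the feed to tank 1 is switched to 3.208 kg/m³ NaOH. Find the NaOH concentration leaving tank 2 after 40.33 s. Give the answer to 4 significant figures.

2.096 kg/m³

Species balance on tank i: dCᵢ/dt = (Cᵢ₋₁ − Cᵢ)/τᵢ with τᵢ = Vᵢ/Q.
τ₁ = 17.18/1.149 = 14.9521 s; τ₂ = 24.50/1.149 = 21.3229 s.
Solving the cascade with C₁(0)=C₂(0)=0 gives C₂(t) = C_in[1 − (τ₁ e^(−t/τ₁) − τ₂ e^(−t/τ₂))/(τ₁ − τ₂)].
At t = 40.33: e^(−t/τ₁) = 0.0673890, e^(−t/τ₂) = 0.150861.
C₂ = 3.208·[1 − (14.9521·0.0673890 − 21.3229·0.150861)/(-6.37076)] = 3.208·0.653230 = 2.09556 kg/m³.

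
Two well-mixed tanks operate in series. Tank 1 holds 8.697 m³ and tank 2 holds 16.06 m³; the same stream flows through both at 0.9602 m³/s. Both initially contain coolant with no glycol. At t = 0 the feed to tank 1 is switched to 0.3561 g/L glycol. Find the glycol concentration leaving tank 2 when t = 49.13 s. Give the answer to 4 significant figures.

Species balance on tank i: dCᵢ/dt = (Cᵢ₋₁ − Cᵢ)/τᵢ with τᵢ = Vᵢ/Q.
τ₁ = 8.697/0.9602 = 9.05749 s; τ₂ = 16.06/0.9602 = 16.7257 s.
Solving the cascade with C₁(0)=C₂(0)=0 gives C₂(t) = C_in[1 − (τ₁ e^(−t/τ₁) − τ₂ e^(−t/τ₂))/(τ₁ − τ₂)].
At t = 49.13: e^(−t/τ₁) = 0.00440841, e^(−t/τ₂) = 0.0530034.
C₂ = 0.3561·[1 − (9.05749·0.00440841 − 16.7257·0.0530034)/(-7.66819)] = 0.3561·0.889597 = 0.316786 g/L.

0.3168 g/L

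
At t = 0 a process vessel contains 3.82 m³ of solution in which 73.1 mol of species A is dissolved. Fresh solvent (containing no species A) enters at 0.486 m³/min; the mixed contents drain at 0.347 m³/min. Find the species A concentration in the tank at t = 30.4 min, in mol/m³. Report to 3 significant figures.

1.42 mol/m³

Total volume: dV/dt = Q_in − Q_out = 0.13900 m³/min, so V(t) = 3.82 + 0.13900 t and V(30.4) = 8.0456 m³.
Species balance (pure solvent in): dm/dt = −Q_out · m/V(t).
Separate: dm/m = −Q_out dt/V(t) ⇒ ln(m/m₀) = −(Q_out/(Q_in−Q_out)) ln(V/V₀).
m = m₀ (V₀/V)^(Q_out/(Q_in−Q_out)) = 73.1 × (3.82/8.0456)^(2.4964) = 11.385 mol.
C = m/V = 11.385/8.0456 = 1.4151 mol/m³.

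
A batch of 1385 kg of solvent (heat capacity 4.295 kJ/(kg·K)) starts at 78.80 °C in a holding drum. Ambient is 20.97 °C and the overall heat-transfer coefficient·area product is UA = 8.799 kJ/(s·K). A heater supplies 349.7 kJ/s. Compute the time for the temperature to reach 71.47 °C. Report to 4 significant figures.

351.3 s

First-law balance (no shaft work): M c_p dT/dt = −UA(T − T_amb) + Q̇.
τ = M c_p/UA = 676.051 s; T_ss = T_amb + Q̇/UA = 20.97 + 349.7/8.799 = 60.7132 °C.
T(t) = T_ss + (T₀ − T_ss)e^(−t/τ); set T = 71.47:
t = −τ ln[(T − T_ss)/(T₀ − T_ss)] = −676.051 · ln(0.594733) = 351.305 s.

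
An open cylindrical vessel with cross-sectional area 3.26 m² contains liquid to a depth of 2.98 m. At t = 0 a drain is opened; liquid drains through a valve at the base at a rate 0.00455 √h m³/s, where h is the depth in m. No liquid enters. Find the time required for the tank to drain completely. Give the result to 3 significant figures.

2470 s

A dh/dt = −Q_out = −0.00455 √h.
Separate and integrate: 2(√h − √h₀) = −(0.00455/A) t.
Tank is empty when √h = 0: t_empty = 2A√h₀/0.00455.
t_empty = 2·3.26·√2.98/0.00455 = 6.5200·1.7263/0.00455 = 2473.7 s.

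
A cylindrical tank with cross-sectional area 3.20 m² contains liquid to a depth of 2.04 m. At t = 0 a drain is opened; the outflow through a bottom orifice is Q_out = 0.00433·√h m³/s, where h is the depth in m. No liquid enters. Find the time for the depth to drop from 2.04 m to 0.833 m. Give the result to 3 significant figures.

A dh/dt = −Q_out = −0.00433 √h.
Separate and integrate: 2(√h − √h₀) = −(0.00433/A) t.
t = 2A(√h₀ − √h)/0.00433 = 2·3.20·(√2.04 − √0.833)/0.00433
  = 6.4000 × (1.4283 − 0.91269) / 0.00433 = 762.08 s.

762 s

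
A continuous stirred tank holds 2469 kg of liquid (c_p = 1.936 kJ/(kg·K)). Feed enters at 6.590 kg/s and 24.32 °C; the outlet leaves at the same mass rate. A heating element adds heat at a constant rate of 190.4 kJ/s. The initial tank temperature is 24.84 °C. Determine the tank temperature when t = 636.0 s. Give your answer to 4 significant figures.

M c_p dT/dt = ṁ c_p (T_in − T) + Q̇.
τ = M/ṁ = 374.659 s; T_ss = T_in + Q̇/(ṁ c_p) = 24.32 + 190.4/(6.590·1.936) = 39.2437 °C.
This is linear first-order; T(t) = T_ss + (T₀ − T_ss) e^(−t/τ).
T(636.0) = 39.2437 + (-14.4037)·e^(−636.0/374.659) = 39.2437 + (-14.4037)·0.183132 = 36.6059 °C.

36.61 °C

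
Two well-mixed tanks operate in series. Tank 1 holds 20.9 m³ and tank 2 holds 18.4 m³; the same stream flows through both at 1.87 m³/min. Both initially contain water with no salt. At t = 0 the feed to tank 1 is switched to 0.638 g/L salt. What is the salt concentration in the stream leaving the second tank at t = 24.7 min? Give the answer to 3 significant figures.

0.434 g/L

Species balance on tank i: dCᵢ/dt = (Cᵢ₋₁ − Cᵢ)/τᵢ with τᵢ = Vᵢ/Q.
τ₁ = 20.9/1.87 = 11.176 min; τ₂ = 18.4/1.87 = 9.8396 min.
Tank 1: C₁ = C_in(1 − e^(−t/τ₁)). Tank 2 (τ₁ ≠ τ₂): C₂ = C_in[1 − (τ₁ e^(−t/τ₁) − τ₂ e^(−t/τ₂))/(τ₁ − τ₂)].
At t = 24.7: e^(−t/τ₁) = 0.10970, e^(−t/τ₂) = 0.081246.
C₂ = 0.638·[1 − (11.176·0.10970 − 9.8396·0.081246)/(1.3369)] = 0.638·0.68087 = 0.43440 g/L.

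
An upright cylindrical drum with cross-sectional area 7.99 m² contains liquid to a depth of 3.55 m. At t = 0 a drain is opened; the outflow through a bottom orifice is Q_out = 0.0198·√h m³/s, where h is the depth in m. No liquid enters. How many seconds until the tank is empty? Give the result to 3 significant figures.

1520 s

A dh/dt = −Q_out = −0.0198 √h.
Separate and integrate: 2(√h − √h₀) = −(0.0198/A) t.
Set h = 0: 2√h₀ = (0.0198/A) t_empty ⇒ t_empty = 2A√h₀/0.0198.
t_empty = 2·7.99·√3.55/0.0198 = 15.980·1.8841/0.0198 = 1520.6 s.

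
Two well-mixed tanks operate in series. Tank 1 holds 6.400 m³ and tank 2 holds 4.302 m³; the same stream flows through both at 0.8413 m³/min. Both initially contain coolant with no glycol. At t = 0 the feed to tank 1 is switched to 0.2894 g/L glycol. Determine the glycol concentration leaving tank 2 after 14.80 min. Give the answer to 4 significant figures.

0.1961 g/L

Each tank obeys Vᵢ dCᵢ/dt = Q(Cᵢ₋₁ − Cᵢ), so τᵢ = Vᵢ/Q.
τ₁ = 6.400/0.8413 = 7.60727 min; τ₂ = 4.302/0.8413 = 5.11351 min.
Solving the cascade with C₁(0)=C₂(0)=0 gives C₂(t) = C_in[1 − (τ₁ e^(−t/τ₁) − τ₂ e^(−t/τ₂))/(τ₁ − τ₂)].
At t = 14.80: e^(−t/τ₁) = 0.142915, e^(−t/τ₂) = 0.0553382.
C₂ = 0.2894·[1 − (7.60727·0.142915 − 5.11351·0.0553382)/(2.49376)] = 0.2894·0.677507 = 0.196071 g/L.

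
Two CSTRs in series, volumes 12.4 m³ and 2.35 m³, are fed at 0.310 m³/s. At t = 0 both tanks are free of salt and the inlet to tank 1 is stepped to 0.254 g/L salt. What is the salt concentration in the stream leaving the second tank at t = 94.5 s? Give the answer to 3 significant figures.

Species balance on tank i: dCᵢ/dt = (Cᵢ₋₁ − Cᵢ)/τᵢ with τᵢ = Vᵢ/Q.
τ₁ = 12.4/0.310 = 40.000 s; τ₂ = 2.35/0.310 = 7.5806 s.
Solving the cascade with C₁(0)=C₂(0)=0 gives C₂(t) = C_in[1 − (τ₁ e^(−t/τ₁) − τ₂ e^(−t/τ₂))/(τ₁ − τ₂)].
At t = 94.5: e^(−t/τ₁) = 0.094184, e^(−t/τ₂) = 3.8557e-06.
C₂ = 0.254·[1 − (40.000·0.094184 − 7.5806·3.8557e-06)/(32.419)] = 0.254·0.88379 = 0.22448 g/L.

0.224 g/L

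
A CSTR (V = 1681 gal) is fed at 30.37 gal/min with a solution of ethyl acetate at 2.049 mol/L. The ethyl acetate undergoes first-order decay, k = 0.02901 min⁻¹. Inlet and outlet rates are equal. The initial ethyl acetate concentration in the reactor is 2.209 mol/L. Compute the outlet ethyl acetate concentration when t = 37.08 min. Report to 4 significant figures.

Accumulation = in − out − consumed: V dC/dt = Q C_in − Q C − k V C.
dC/dt = (Q/V) C_in − (Q/V + k) C; effective rate a = Q/V + k = 0.0180666 + 0.02901 = 0.0470766 min⁻¹.
C_ss = Q C_in/(Q + kV) = 0.786346 mol/L; C(t) = C_ss + (C₀ − C_ss) e^(−a t).
C(37.08) = 0.786346 + (1.42265)·e^(−0.0470766·37.08) = 0.786346 + (1.42265)·0.174540 = 1.03466 mol/L.

1.035 mol/L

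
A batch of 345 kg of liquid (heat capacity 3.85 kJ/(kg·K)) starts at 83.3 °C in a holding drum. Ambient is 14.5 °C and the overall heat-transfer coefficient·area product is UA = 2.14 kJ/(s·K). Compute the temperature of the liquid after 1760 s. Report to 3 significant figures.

18.5 °C

Heat balance on the well-mixed liquid: M c_p dT/dt = −UA(T − T_amb).
dT/dt = (T_ss − T)/τ with T_ss = T_amb = 14.500 °C, τ = M c_p/UA = 345·3.85/2.14 = 620.68 s.
Integrating: T(t) = T_ss + (T₀ − T_ss) e^(−t/τ).
T(1760) = 14.500 + (68.800)·0.058683 = 18.537 °C.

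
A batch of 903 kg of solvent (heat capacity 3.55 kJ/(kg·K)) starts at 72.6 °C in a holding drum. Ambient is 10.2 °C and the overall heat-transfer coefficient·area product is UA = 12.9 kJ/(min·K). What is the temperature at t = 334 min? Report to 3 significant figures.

Lumped-capacitance energy balance: M c_p dT/dt = UA(T_amb − T).
dT/dt = (T_ss − T)/τ with T_ss = T_amb = 10.200 °C, τ = M c_p/UA = 903·3.55/12.9 = 248.50 min.
This is linear first-order; T(t) = T_ss + (T₀ − T_ss) e^(−t/τ).
T(334) = 10.200 + (62.400)·0.26078 = 26.473 °C.

26.5 °C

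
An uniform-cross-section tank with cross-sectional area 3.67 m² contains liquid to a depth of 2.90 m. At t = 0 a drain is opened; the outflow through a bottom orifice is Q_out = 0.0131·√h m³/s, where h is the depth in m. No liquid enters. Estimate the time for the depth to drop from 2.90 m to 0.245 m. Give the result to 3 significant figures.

A dh/dt = −Q_out = −0.0131 √h.
Separate and integrate: 2(√h − √h₀) = −(0.0131/A) t.
t = 2A(√h₀ − √h)/0.0131 = 2·3.67·(√2.90 − √0.245)/0.0131
  = 7.3400 × (1.7029 − 0.49497) / 0.0131 = 676.83 s.

677 s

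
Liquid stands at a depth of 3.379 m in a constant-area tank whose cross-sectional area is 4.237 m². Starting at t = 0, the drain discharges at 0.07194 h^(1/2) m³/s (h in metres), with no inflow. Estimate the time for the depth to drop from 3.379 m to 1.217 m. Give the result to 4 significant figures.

86.58 s

With no inflow, A dh/dt = −0.07194 √h.
Separate and integrate: 2(√h − √h₀) = −(0.07194/A) t.
t = 2A(√h₀ − √h)/0.07194 = 2·4.237·(√3.379 − √1.217)/0.07194
  = 8.47400 × (1.83821 − 1.10318) / 0.07194 = 86.5809 s.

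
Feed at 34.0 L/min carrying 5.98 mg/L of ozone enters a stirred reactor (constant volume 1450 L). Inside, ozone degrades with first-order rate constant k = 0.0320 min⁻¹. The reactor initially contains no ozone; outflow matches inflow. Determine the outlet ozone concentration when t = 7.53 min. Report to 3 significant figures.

0.863 mg/L

V dC/dt = Q(C_in − C) − k V C.
This is linear with rate a = Q/V + k = 0.055448 min⁻¹.
C_ss = Q C_in/(Q + kV) = 2.5289 mg/L; C(t) = C_ss + (C₀ − C_ss) e^(−a t).
C(7.53) = 2.5289 + (-2.5289)·e^(−0.055448·7.53) = 2.5289 + (-2.5289)·0.65867 = 0.86316 mg/L.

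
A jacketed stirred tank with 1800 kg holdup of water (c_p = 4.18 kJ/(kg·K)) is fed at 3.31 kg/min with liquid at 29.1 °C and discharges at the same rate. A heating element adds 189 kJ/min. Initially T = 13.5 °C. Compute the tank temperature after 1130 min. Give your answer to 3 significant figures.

39.1 °C

M c_p dT/dt = ṁ c_p (T_in − T) + Q̇.
τ = M/ṁ = 543.81 min; T_ss = T_in + Q̇/(ṁ c_p) = 29.1 + 189/(3.31·4.18) = 42.760 °C.
T approaches T_ss exponentially: T(t) = T_ss + (T₀ − T_ss) e^(−t/τ).
T(1130) = 42.760 + (-29.260)·e^(−1130/543.81) = 42.760 + (-29.260)·0.12519 = 39.097 °C.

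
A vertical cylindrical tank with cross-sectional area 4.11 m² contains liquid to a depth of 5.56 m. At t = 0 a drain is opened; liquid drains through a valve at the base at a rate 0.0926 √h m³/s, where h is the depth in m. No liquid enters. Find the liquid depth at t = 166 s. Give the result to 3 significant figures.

A dh/dt = −Q_out = −0.0926 √h.
This is separable: 2 d(√h)/dt = −0.0926/A, so √h = √h₀ − (0.0926/(2A)) t.
√h = √5.56 − 0.0926·166/(2·4.11) = 2.3580 − 1.8700 = 0.48794.
h = 0.48794² = 0.23809 m.

0.238 m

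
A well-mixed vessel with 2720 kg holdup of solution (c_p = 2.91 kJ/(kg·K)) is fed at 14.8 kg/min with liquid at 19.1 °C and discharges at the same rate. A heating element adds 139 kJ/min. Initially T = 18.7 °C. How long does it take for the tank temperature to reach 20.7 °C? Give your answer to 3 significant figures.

M c_p dT/dt = ṁ c_p (T_in − T) + Q̇.
τ = M/ṁ = 183.78 min; T_ss = T_in + Q̇/(ṁ c_p) = 22.327 °C.
T(t) = T_ss + (T₀ − T_ss) e^(−t/τ). Set T = 20.7:
e^(−t/τ) = (20.7 − 22.327)/(18.7 − 22.327) = 0.44865
t = −183.78 · ln(0.44865) = 147.31 min.

147 min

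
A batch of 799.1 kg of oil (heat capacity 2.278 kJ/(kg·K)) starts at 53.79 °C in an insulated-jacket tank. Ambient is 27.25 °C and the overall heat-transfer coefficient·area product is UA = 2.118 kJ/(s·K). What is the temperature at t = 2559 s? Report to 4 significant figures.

Lumped-capacitance energy balance: M c_p dT/dt = UA(T_amb − T).
dT/dt = (T_ss − T)/τ with T_ss = T_amb = 27.2500 °C, τ = M c_p/UA = 799.1·2.278/2.118 = 859.466 s.
Solution: T(t) = T_ss + (T₀ − T_ss) e^(−t/τ).
T(2559) = 27.2500 + (26.5400)·0.0509236 = 28.6015 °C.

28.60 °C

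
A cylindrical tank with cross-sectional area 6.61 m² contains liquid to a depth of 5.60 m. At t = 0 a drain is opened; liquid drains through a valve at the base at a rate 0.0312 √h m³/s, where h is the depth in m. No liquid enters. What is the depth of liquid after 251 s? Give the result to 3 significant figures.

With no inflow, A dh/dt = −0.0312 √h.
This is separable: 2 d(√h)/dt = −0.0312/A, so √h = √h₀ − (0.0312/(2A)) t.
√h = √5.60 − 0.0312·251/(2·6.61) = 2.3664 − 0.59238 = 1.7741.
h = 1.7741² = 3.1473 m.

3.15 m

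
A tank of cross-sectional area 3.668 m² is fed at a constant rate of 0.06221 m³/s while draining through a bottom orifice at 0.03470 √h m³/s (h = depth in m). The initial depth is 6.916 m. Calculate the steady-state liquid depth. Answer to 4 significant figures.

A dh/dt = Q_in − 0.03470 √h. Steady state requires inflow = outflow:
Q_in = 0.03470 √h_ss ⇒ √h_ss = 0.06221/0.03470 = 1.79280.
h_ss = 1.79280² = 3.21412 m. (Since h₀ = 6.916 m > h_ss, the level will fall toward this value.)

3.214 m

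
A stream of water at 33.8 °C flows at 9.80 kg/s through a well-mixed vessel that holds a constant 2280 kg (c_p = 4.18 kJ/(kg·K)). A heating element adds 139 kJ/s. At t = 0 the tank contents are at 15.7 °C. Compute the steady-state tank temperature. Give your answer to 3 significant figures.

Unsteady energy balance on the tank contents: M c_p dT/dt = ṁ c_p (T_in − T) + 139.
At steady state dT/dt = 0 ⇒ T_ss = T_in + Q̇/(ṁ c_p) = 33.8 + 139/(9.80·4.18) = 37.193 °C.

37.2 °C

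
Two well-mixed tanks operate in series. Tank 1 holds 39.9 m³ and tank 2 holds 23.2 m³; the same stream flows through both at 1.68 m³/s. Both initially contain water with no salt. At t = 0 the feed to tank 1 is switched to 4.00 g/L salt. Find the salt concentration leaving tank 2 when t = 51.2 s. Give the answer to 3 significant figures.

3.03 g/L

Species balance on tank i: dCᵢ/dt = (Cᵢ₋₁ − Cᵢ)/τᵢ with τᵢ = Vᵢ/Q.
τ₁ = 39.9/1.68 = 23.750 s; τ₂ = 23.2/1.68 = 13.810 s.
Solving the cascade with C₁(0)=C₂(0)=0 gives C₂(t) = C_in[1 − (τ₁ e^(−t/τ₁) − τ₂ e^(−t/τ₂))/(τ₁ − τ₂)].
At t = 51.2: e^(−t/τ₁) = 0.11581, e^(−t/τ₂) = 0.024537.
C₂ = 4.00·[1 − (23.750·0.11581 − 13.810·0.024537)/(9.9405)] = 4.00·0.75739 = 3.0295 g/L.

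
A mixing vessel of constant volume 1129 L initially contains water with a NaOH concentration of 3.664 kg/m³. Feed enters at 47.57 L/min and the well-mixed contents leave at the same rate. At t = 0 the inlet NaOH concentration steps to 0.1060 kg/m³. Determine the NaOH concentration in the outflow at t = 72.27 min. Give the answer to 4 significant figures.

0.2753 kg/m³

Mass balance on the solute (V constant): V dC/dt = Q(C_in − C).
So dC/dt = (C_in − C)/τ with τ = V/Q = 1129/47.57 = 23.7334 min.
This is linear first-order; C(t) = C_in + (C₀ − C_in) e^(−t/τ).
C(72.27) = 0.1060 + (3.664 − 0.1060)·e^(−72.27/23.7334) = 0.1060 + (3.55800)·0.0475930 = 0.275336 kg/m³.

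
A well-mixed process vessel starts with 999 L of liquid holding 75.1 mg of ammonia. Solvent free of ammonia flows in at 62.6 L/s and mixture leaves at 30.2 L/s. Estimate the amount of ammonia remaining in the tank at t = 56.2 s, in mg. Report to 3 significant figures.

Total volume: dV/dt = Q_in − Q_out = 32.400 L/s, so V(t) = 999 + 32.400 t and V(56.2) = 2819.9 L.
Species balance (pure solvent in): dm/dt = −Q_out · m/V(t).
dm/m = −Q_out dt/(V₀ + 32.400 t); integrating gives ln(m/m₀) = −(Q_out/(Q_in−Q_out)) ln(V/V₀).
m = m₀ (V₀/V)^(Q_out/(Q_in−Q_out)) = 75.1 × (999/2819.9)^(0.93210) = 28.548 mg.

28.5 mg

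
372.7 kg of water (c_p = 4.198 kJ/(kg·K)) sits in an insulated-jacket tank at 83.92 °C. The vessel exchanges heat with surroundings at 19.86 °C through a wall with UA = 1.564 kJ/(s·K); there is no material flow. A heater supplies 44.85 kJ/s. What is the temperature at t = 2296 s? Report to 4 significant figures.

M c_p dT/dt = −UA(T − T_amb) + Q̇.
dT/dt = (T_ss − T)/τ with T_ss = T_amb + Q̇/UA = 19.86 + 44.85/1.564 = 48.5365 °C, τ = M c_p/UA = 372.7·4.198/1.564 = 1000.38 s.
T approaches T_ss exponentially: T(t) = T_ss + (T₀ − T_ss) e^(−t/τ).
T(2296) = 48.5365 + (35.3835)·0.100749 = 52.1013 °C.

52.10 °C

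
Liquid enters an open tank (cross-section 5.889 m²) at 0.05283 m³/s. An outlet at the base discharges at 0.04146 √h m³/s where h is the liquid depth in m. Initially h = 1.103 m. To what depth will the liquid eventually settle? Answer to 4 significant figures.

1.624 m

Level balance: A dh/dt = 0.05283 − 0.04146 √h. Setting dh/dt = 0:
Q_in = 0.04146 √h_ss ⇒ √h_ss = 0.05283/0.04146 = 1.27424.
h_ss = 1.27424² = 1.62369 m. (Since h₀ = 1.103 m < h_ss, the level will rise toward this value.)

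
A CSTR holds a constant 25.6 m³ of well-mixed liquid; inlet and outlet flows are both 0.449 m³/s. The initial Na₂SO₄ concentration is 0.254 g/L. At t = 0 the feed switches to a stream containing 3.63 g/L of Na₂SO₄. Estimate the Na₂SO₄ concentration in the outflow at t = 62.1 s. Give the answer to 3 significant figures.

Accumulation = in − out for the solute gives V dC/dt = Q(C_in − C).
So dC/dt = (C_in − C)/τ with τ = V/Q = 25.6/0.449 = 57.016 s.
C approaches C_in exponentially: C(t) = C_in + (C₀ − C_in) e^(−t/τ).
C(62.1) = 3.63 + (0.254 − 3.63)·e^(−62.1/57.016) = 3.63 + (-3.3760)·0.33649 = 2.4940 g/L.

2.49 g/L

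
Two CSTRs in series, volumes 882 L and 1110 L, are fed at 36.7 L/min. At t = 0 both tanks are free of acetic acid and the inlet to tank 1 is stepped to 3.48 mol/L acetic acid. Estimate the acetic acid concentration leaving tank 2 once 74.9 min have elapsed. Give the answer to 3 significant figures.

2.65 mol/L

Each tank obeys Vᵢ dCᵢ/dt = Q(Cᵢ₋₁ − Cᵢ), so τᵢ = Vᵢ/Q.
τ₁ = 882/36.7 = 24.033 min; τ₂ = 1110/36.7 = 30.245 min.
Tank 1: C₁ = C_in(1 − e^(−t/τ₁)). Tank 2 (τ₁ ≠ τ₂): C₂ = C_in[1 − (τ₁ e^(−t/τ₁) − τ₂ e^(−t/τ₂))/(τ₁ − τ₂)].
At t = 74.9: e^(−t/τ₁) = 0.044308, e^(−t/τ₂) = 0.084043.
C₂ = 3.48·[1 − (24.033·0.044308 − 30.245·0.084043)/(-6.2125)] = 3.48·0.76224 = 2.6526 mol/L.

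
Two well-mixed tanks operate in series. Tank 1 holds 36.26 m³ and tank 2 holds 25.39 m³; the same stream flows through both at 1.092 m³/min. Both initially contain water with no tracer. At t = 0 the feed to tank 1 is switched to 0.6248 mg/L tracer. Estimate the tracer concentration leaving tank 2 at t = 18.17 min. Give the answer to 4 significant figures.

0.08697 mg/L

Species balance on tank i: dCᵢ/dt = (Cᵢ₋₁ − Cᵢ)/τᵢ with τᵢ = Vᵢ/Q.
τ₁ = 36.26/1.092 = 33.2051 min; τ₂ = 25.39/1.092 = 23.2509 min.
Solving the cascade with C₁(0)=C₂(0)=0 gives C₂(t) = C_in[1 − (τ₁ e^(−t/τ₁) − τ₂ e^(−t/τ₂))/(τ₁ − τ₂)].
At t = 18.17: e^(−t/τ₁) = 0.578565, e^(−t/τ₂) = 0.457731.
C₂ = 0.6248·[1 − (33.2051·0.578565 − 23.2509·0.457731)/(9.95421)] = 0.6248·0.139192 = 0.0869672 mg/L.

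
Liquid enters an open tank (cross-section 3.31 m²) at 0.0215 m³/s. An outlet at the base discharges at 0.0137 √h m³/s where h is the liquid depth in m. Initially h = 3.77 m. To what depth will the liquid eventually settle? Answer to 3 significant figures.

2.46 m

Mass balance (ρ constant): A dh/dt = Q_in − 0.0137 √h. At steady state dh/dt = 0:
Q_in = 0.0137 √h_ss ⇒ √h_ss = 0.0215/0.0137 = 1.5693.
h_ss = 1.5693² = 2.4628 m. (Since h₀ = 3.77 m > h_ss, the level will fall toward this value.)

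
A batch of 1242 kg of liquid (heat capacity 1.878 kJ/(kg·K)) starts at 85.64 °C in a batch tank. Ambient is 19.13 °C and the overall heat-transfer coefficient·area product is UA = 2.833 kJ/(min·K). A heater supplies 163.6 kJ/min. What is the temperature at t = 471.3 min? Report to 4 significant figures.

Lumped-capacitance energy balance: M c_p dT/dt = UA(T_amb − T) + Q̇.
dT/dt = (T_ss − T)/τ with T_ss = T_amb + Q̇/UA = 19.13 + 163.6/2.833 = 76.8780 °C, τ = M c_p/UA = 1242·1.878/2.833 = 823.324 min.
T approaches T_ss exponentially: T(t) = T_ss + (T₀ − T_ss) e^(−t/τ).
T(471.3) = 76.8780 + (8.76203)·0.564150 = 81.8211 °C.

81.82 °C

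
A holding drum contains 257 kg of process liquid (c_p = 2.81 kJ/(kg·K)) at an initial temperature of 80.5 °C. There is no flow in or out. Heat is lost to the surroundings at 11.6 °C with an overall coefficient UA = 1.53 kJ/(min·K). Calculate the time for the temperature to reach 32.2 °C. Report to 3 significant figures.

M c_p dT/dt = −UA(T − T_amb).
τ = M c_p/UA = 472.01 min; T_ss = T_amb = 11.600 °C.
T(t) = T_ss + (T₀ − T_ss)e^(−t/τ); set T = 32.2:
t = −τ ln[(T − T_ss)/(T₀ − T_ss)] = −472.01 · ln(0.29898) = 569.88 min.

570 min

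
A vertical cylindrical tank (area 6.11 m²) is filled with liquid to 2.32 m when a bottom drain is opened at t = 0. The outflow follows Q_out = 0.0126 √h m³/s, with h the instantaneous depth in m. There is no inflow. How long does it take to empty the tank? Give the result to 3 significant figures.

With no inflow, A dh/dt = −0.0126 √h.
This is separable: 2 d(√h)/dt = −0.0126/A, so √h = √h₀ − (0.0126/(2A)) t.
Tank is empty when √h = 0: t_empty = 2A√h₀/0.0126.
t_empty = 2·6.11·√2.32/0.0126 = 12.220·1.5232/0.0126 = 1477.2 s.

1480 s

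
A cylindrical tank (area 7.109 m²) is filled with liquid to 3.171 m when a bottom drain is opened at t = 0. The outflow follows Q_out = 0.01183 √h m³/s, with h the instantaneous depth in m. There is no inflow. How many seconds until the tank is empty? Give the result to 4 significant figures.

2140 s

Mass balance (ρ constant): A dh/dt = −0.01183 √h.
This is separable: 2 d(√h)/dt = −0.01183/A, so √h = √h₀ − (0.01183/(2A)) t.
Tank is empty when √h = 0: t_empty = 2A√h₀/0.01183.
t_empty = 2·7.109·√3.171/0.01183 = 14.2180·1.78073/0.01183 = 2140.19 s.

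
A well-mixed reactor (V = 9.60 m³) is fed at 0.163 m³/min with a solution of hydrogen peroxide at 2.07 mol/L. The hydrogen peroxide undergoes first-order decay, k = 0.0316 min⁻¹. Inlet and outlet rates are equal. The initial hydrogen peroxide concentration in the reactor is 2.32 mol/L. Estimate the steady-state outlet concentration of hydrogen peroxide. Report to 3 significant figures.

0.723 mol/L

Accumulation = in − out − consumed: V dC/dt = Q C_in − Q C − k V C.
At steady state: 0 = Q C_in − (Q + kV) C_ss, so C_ss = Q C_in/(Q + kV).
C_ss = 0.163·2.07/(0.163 + 0.0316·9.60) = 0.33741/0.46636 = 0.72350 mol/L.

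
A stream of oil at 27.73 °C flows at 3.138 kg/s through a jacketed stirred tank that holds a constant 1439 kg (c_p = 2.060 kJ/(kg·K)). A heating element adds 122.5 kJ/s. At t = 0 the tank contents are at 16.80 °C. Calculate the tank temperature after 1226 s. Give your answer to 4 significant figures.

Energy balance: M c_p dT/dt = ṁ c_p (T_in − T) + 122.5.
Rearrange: dT/dt = (T_ss − T)/τ with τ = M/ṁ = 458.572 s and T_ss = T_in + Q̇/(ṁ c_p) = 46.6803 °C.
Integrating: T(t) = T_ss + (T₀ − T_ss) e^(−t/τ).
T(1226) = 46.6803 + (-29.8803)·e^(−1226/458.572) = 46.6803 + (-29.8803)·0.0690092 = 44.6183 °C.

44.62 °C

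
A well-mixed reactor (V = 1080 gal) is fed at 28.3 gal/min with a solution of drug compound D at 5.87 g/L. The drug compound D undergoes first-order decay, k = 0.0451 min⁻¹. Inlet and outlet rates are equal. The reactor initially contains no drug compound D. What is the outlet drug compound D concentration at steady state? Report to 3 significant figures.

Accumulation = in − out − consumed: V dC/dt = Q C_in − Q C − k V C.
Steady state (dC/dt = 0): C_ss = Q C_in/(Q + kV) = C_in/(1 + kV/Q).
C_ss = 28.3·5.87/(28.3 + 0.0451·1080) = 166.12/77.008 = 2.1572 g/L.

2.16 g/L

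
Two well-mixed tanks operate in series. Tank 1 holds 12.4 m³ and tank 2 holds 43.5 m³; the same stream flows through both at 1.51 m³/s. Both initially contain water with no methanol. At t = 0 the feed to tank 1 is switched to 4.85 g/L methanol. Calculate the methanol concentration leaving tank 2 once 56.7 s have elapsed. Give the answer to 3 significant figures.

3.90 g/L

Species balance on tank i: dCᵢ/dt = (Cᵢ₋₁ − Cᵢ)/τᵢ with τᵢ = Vᵢ/Q.
τ₁ = 12.4/1.51 = 8.2119 s; τ₂ = 43.5/1.51 = 28.808 s.
Tank 1: C₁ = C_in(1 − e^(−t/τ₁)). Tank 2 (τ₁ ≠ τ₂): C₂ = C_in[1 − (τ₁ e^(−t/τ₁) − τ₂ e^(−t/τ₂))/(τ₁ − τ₂)].
At t = 56.7: e^(−t/τ₁) = 0.0010032, e^(−t/τ₂) = 0.13971.
C₂ = 4.85·[1 − (8.2119·0.0010032 − 28.808·0.13971)/(-20.596)] = 4.85·0.80499 = 3.9042 g/L.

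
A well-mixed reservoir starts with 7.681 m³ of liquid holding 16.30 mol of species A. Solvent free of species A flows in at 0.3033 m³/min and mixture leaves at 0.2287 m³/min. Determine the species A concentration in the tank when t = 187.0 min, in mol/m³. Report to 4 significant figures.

Let m(t) be the amount of species A. Volume: V(t) = V₀ + (Q_in − Q_out) t = 7.681 + 0.0746000 t; V(187.0) = 21.6312 m³.
Species balance (pure solvent in): dm/dt = −Q_out · m/V(t).
dm/m = −Q_out dt/(V₀ + 0.0746000 t); integrating gives ln(m/m₀) = −(Q_out/(Q_in−Q_out)) ln(V/V₀).
m = m₀ (V₀/V)^(Q_out/(Q_in−Q_out)) = 16.30 × (7.681/21.6312)^(3.06568) = 0.681810 mol.
C = m/V = 0.681810/21.6312 = 0.0315198 mol/m³.

0.03152 mol/m³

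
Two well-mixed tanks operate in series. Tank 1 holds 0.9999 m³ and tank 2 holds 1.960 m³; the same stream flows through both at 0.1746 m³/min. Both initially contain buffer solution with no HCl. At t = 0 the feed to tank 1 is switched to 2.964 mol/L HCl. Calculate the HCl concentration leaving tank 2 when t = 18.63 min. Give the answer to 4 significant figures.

1.932 mol/L

Time constants: τᵢ = Vᵢ/Q for each well-mixed tank.
τ₁ = 0.9999/0.1746 = 5.72680 min; τ₂ = 1.960/0.1746 = 11.2257 min.
Tank 1: C₁ = C_in(1 − e^(−t/τ₁)). Tank 2 (τ₁ ≠ τ₂): C₂ = C_in[1 − (τ₁ e^(−t/τ₁) − τ₂ e^(−t/τ₂))/(τ₁ − τ₂)].
At t = 18.63: e^(−t/τ₁) = 0.0386533, e^(−t/τ₂) = 0.190217.
C₂ = 2.964·[1 − (5.72680·0.0386533 − 11.2257·0.190217)/(-5.49885)] = 2.964·0.651937 = 1.93234 mol/L.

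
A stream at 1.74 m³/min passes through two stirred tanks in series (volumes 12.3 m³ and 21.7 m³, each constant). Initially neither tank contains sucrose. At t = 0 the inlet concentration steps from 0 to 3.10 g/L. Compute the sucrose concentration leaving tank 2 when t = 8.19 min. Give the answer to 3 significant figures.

Time constants: τᵢ = Vᵢ/Q for each well-mixed tank.
τ₁ = 12.3/1.74 = 7.0690 min; τ₂ = 21.7/1.74 = 12.471 min.
Solving the cascade with C₁(0)=C₂(0)=0 gives C₂(t) = C_in[1 − (τ₁ e^(−t/τ₁) − τ₂ e^(−t/τ₂))/(τ₁ − τ₂)].
At t = 8.19: e^(−t/τ₁) = 0.31393, e^(−t/τ₂) = 0.51855.
C₂ = 3.10·[1 − (7.0690·0.31393 − 12.471·0.51855)/(-5.4023)] = 3.10·0.21369 = 0.66244 g/L.

0.662 g/L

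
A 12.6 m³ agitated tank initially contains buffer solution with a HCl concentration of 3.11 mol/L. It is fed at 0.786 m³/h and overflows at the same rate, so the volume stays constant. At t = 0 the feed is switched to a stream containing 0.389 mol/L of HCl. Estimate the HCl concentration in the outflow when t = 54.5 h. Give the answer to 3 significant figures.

Transient balance on the dissolved component: V dC/dt = Q(C_in − C).
So dC/dt = (C_in − C)/τ with τ = V/Q = 12.6/0.786 = 16.031 h.
Integrating: C(t) = C_in + (C₀ − C_in) e^(−t/τ).
C(54.5) = 0.389 + (3.11 − 0.389)·e^(−54.5/16.031) = 0.389 + (2.7210)·0.033381 = 0.47983 mol/L.

0.480 mol/L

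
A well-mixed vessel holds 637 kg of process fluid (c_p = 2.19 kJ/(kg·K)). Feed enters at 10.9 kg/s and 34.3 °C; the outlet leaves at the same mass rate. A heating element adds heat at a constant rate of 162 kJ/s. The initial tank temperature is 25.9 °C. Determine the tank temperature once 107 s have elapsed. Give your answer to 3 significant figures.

Energy balance: M c_p dT/dt = ṁ c_p (T_in − T) + 162.
τ = M/ṁ = 58.440 s; T_ss = T_in + Q̇/(ṁ c_p) = 34.3 + 162/(10.9·2.19) = 41.086 °C.
Solution: T(t) = T_ss + (T₀ − T_ss) e^(−t/τ).
T(107) = 41.086 + (-15.186)·e^(−107/58.440) = 41.086 + (-15.186)·0.16027 = 38.653 °C.

38.7 °C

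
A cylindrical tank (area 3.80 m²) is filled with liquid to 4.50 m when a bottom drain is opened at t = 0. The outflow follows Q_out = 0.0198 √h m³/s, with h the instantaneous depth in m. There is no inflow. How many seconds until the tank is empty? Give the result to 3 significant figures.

814 s

Unsteady balance on liquid volume: A dh/dt = −0.0198 √h.
This is separable: 2 d(√h)/dt = −0.0198/A, so √h = √h₀ − (0.0198/(2A)) t.
Tank is empty when √h = 0: t_empty = 2A√h₀/0.0198.
t_empty = 2·3.80·√4.50/0.0198 = 7.6000·2.1213/0.0198 = 814.24 s.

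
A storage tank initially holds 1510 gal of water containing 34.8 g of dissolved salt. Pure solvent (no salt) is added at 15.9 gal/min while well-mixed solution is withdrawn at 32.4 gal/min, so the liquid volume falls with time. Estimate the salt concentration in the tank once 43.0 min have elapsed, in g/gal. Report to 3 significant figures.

0.0125 g/gal

Total volume: dV/dt = Q_in − Q_out = -16.500 gal/min, so V(t) = 1510 − 16.500 t and V(43.0) = 800.50 gal.
No salt enters, so dm/dt = −Q_out · (m/V).
Separate: dm/m = −Q_out dt/V(t) ⇒ ln(m/m₀) = −(Q_out/(Q_in−Q_out)) ln(V/V₀).
m = m₀ (V₀/V)^(Q_out/(Q_in−Q_out)) = 34.8 × (1510/800.50)^(-1.9636) = 10.009 g.
C = m/V = 10.009/800.50 = 0.012503 g/gal.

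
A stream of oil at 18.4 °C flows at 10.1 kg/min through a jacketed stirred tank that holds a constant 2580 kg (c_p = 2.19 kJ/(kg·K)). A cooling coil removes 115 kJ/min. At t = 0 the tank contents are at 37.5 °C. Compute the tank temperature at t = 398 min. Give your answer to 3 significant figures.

18.3 °C

Heat balance on the well-mixed liquid: M c_p dT/dt = ṁ c_p (T_in − T) − 115.
τ = M/ṁ = 255.45 min; T_ss = T_in − Q̇/(ṁ c_p) = 18.4 − 115/(10.1·2.19) = 13.201 °C.
Integrating: T(t) = T_ss + (T₀ − T_ss) e^(−t/τ).
T(398) = 13.201 + (24.299)·e^(−398/255.45) = 13.201 + (24.299)·0.21054 = 18.317 °C.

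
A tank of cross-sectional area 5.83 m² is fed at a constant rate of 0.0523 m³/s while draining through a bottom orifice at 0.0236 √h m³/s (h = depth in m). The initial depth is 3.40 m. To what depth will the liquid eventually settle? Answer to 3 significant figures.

Volume balance on the tank: A dh/dt = Q_in − 0.0236 √h. At steady state dh/dt = 0:
Q_in = 0.0236 √h_ss ⇒ √h_ss = 0.0523/0.0236 = 2.2161.
h_ss = 2.2161² = 4.9111 m. (Since h₀ = 3.40 m < h_ss, the level will rise toward this value.)

4.91 m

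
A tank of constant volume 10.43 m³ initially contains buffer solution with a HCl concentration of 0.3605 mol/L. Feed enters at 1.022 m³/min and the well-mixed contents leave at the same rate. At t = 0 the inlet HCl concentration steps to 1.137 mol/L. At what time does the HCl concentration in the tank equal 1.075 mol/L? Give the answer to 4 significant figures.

Species balance on the tank: V dC/dt = Q(C_in − C), so τ = V/Q = 10.2055 min.
C(t) = C_in + (C₀ − C_in) e^(−t/τ). Set C = 1.075 and solve for t:
e^(−t/τ) = (C − C_in)/(C₀ − C_in) = (1.075 − 1.137)/(0.3605 − 1.137) = 0.0798455
t = −τ ln(…) = 10.2055 × 2.52766 = 25.7960 min.

25.80 min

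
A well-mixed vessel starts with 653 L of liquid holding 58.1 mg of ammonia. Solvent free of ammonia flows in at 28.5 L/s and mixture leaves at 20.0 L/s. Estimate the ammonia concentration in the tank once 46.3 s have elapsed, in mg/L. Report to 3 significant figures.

Let m(t) be the amount of ammonia. Volume: V(t) = V₀ + (Q_in − Q_out) t = 653 + 8.5000 t; V(46.3) = 1046.5 L.
Solute balance: dm/dt = 0 − Q_out C = −Q_out m/V(t).
dm/m = −Q_out dt/(V₀ + 8.5000 t); integrating gives ln(m/m₀) = −(Q_out/(Q_in−Q_out)) ln(V/V₀).
m = m₀ (V₀/V)^(Q_out/(Q_in−Q_out)) = 58.1 × (653/1046.5)^(2.3529) = 19.151 mg.
C = m/V = 19.151/1046.5 = 0.018299 mg/L.

0.0183 mg/L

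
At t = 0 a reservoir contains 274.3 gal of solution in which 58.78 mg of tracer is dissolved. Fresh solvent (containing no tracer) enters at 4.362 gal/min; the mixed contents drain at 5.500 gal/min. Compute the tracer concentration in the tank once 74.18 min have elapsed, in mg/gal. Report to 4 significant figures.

Let m(t) be the amount of tracer. Volume: V(t) = V₀ + (Q_in − Q_out) t = 274.3 − 1.13800 t; V(74.18) = 189.883 gal.
Species balance (pure solvent in): dm/dt = −Q_out · m/V(t).
Separate: dm/m = −Q_out dt/V(t) ⇒ ln(m/m₀) = −(Q_out/(Q_in−Q_out)) ln(V/V₀).
m = m₀ (V₀/V)^(Q_out/(Q_in−Q_out)) = 58.78 × (274.3/189.883)^(-4.83304) = 9.93580 mg.
C = m/V = 9.93580/189.883 = 0.0523259 mg/gal.

0.05233 mg/gal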